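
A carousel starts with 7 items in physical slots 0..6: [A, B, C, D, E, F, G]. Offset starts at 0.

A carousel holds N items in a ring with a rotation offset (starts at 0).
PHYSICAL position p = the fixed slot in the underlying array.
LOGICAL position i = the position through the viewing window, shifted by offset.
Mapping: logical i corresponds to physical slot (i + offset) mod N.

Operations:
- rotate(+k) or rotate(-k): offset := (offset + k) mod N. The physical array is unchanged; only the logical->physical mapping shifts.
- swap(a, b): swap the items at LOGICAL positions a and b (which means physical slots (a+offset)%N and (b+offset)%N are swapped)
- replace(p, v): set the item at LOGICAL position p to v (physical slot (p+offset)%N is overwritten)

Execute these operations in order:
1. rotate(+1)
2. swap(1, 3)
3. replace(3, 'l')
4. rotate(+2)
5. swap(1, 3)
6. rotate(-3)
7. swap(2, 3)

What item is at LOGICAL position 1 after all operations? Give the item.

Answer: B

Derivation:
After op 1 (rotate(+1)): offset=1, physical=[A,B,C,D,E,F,G], logical=[B,C,D,E,F,G,A]
After op 2 (swap(1, 3)): offset=1, physical=[A,B,E,D,C,F,G], logical=[B,E,D,C,F,G,A]
After op 3 (replace(3, 'l')): offset=1, physical=[A,B,E,D,l,F,G], logical=[B,E,D,l,F,G,A]
After op 4 (rotate(+2)): offset=3, physical=[A,B,E,D,l,F,G], logical=[D,l,F,G,A,B,E]
After op 5 (swap(1, 3)): offset=3, physical=[A,B,E,D,G,F,l], logical=[D,G,F,l,A,B,E]
After op 6 (rotate(-3)): offset=0, physical=[A,B,E,D,G,F,l], logical=[A,B,E,D,G,F,l]
After op 7 (swap(2, 3)): offset=0, physical=[A,B,D,E,G,F,l], logical=[A,B,D,E,G,F,l]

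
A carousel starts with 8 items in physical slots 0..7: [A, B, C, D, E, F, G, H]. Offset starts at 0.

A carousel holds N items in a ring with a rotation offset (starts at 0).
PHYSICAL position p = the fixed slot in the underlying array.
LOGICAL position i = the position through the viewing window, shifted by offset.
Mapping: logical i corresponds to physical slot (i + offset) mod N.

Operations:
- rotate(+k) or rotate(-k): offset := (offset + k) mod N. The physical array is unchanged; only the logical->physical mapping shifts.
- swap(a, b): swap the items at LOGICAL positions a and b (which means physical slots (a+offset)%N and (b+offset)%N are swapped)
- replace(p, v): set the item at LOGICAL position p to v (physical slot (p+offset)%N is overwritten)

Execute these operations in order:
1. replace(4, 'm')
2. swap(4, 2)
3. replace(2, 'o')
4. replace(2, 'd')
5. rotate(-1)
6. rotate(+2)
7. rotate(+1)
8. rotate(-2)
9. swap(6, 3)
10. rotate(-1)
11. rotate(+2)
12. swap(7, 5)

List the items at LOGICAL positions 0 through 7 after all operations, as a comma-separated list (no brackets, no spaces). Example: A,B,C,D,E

After op 1 (replace(4, 'm')): offset=0, physical=[A,B,C,D,m,F,G,H], logical=[A,B,C,D,m,F,G,H]
After op 2 (swap(4, 2)): offset=0, physical=[A,B,m,D,C,F,G,H], logical=[A,B,m,D,C,F,G,H]
After op 3 (replace(2, 'o')): offset=0, physical=[A,B,o,D,C,F,G,H], logical=[A,B,o,D,C,F,G,H]
After op 4 (replace(2, 'd')): offset=0, physical=[A,B,d,D,C,F,G,H], logical=[A,B,d,D,C,F,G,H]
After op 5 (rotate(-1)): offset=7, physical=[A,B,d,D,C,F,G,H], logical=[H,A,B,d,D,C,F,G]
After op 6 (rotate(+2)): offset=1, physical=[A,B,d,D,C,F,G,H], logical=[B,d,D,C,F,G,H,A]
After op 7 (rotate(+1)): offset=2, physical=[A,B,d,D,C,F,G,H], logical=[d,D,C,F,G,H,A,B]
After op 8 (rotate(-2)): offset=0, physical=[A,B,d,D,C,F,G,H], logical=[A,B,d,D,C,F,G,H]
After op 9 (swap(6, 3)): offset=0, physical=[A,B,d,G,C,F,D,H], logical=[A,B,d,G,C,F,D,H]
After op 10 (rotate(-1)): offset=7, physical=[A,B,d,G,C,F,D,H], logical=[H,A,B,d,G,C,F,D]
After op 11 (rotate(+2)): offset=1, physical=[A,B,d,G,C,F,D,H], logical=[B,d,G,C,F,D,H,A]
After op 12 (swap(7, 5)): offset=1, physical=[D,B,d,G,C,F,A,H], logical=[B,d,G,C,F,A,H,D]

Answer: B,d,G,C,F,A,H,D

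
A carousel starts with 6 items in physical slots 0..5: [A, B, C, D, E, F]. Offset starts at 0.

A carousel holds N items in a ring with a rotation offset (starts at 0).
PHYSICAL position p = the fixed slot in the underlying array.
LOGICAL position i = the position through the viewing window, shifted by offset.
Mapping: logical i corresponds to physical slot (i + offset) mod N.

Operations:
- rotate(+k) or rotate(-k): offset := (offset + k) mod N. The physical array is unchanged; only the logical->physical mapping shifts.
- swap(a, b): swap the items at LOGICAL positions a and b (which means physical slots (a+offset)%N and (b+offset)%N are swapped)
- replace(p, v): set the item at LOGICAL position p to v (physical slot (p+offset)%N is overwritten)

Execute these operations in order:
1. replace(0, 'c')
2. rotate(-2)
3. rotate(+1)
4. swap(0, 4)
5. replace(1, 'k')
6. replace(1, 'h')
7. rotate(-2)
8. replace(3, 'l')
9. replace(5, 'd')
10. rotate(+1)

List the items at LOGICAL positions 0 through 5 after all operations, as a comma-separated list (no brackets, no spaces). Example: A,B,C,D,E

After op 1 (replace(0, 'c')): offset=0, physical=[c,B,C,D,E,F], logical=[c,B,C,D,E,F]
After op 2 (rotate(-2)): offset=4, physical=[c,B,C,D,E,F], logical=[E,F,c,B,C,D]
After op 3 (rotate(+1)): offset=5, physical=[c,B,C,D,E,F], logical=[F,c,B,C,D,E]
After op 4 (swap(0, 4)): offset=5, physical=[c,B,C,F,E,D], logical=[D,c,B,C,F,E]
After op 5 (replace(1, 'k')): offset=5, physical=[k,B,C,F,E,D], logical=[D,k,B,C,F,E]
After op 6 (replace(1, 'h')): offset=5, physical=[h,B,C,F,E,D], logical=[D,h,B,C,F,E]
After op 7 (rotate(-2)): offset=3, physical=[h,B,C,F,E,D], logical=[F,E,D,h,B,C]
After op 8 (replace(3, 'l')): offset=3, physical=[l,B,C,F,E,D], logical=[F,E,D,l,B,C]
After op 9 (replace(5, 'd')): offset=3, physical=[l,B,d,F,E,D], logical=[F,E,D,l,B,d]
After op 10 (rotate(+1)): offset=4, physical=[l,B,d,F,E,D], logical=[E,D,l,B,d,F]

Answer: E,D,l,B,d,F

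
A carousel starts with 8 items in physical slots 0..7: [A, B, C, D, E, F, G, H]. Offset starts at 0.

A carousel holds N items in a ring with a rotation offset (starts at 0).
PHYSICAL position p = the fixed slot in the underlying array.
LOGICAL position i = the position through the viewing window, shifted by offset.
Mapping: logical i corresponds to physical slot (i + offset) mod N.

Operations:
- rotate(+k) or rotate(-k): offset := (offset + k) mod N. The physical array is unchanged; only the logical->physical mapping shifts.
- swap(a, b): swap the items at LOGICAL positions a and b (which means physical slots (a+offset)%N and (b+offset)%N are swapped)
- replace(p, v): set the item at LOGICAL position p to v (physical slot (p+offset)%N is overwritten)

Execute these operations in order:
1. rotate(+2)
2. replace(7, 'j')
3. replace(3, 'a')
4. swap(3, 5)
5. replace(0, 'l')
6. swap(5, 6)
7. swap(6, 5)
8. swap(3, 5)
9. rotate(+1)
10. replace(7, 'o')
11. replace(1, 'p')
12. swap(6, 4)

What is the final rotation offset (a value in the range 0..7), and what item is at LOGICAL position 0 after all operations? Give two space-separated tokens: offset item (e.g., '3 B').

After op 1 (rotate(+2)): offset=2, physical=[A,B,C,D,E,F,G,H], logical=[C,D,E,F,G,H,A,B]
After op 2 (replace(7, 'j')): offset=2, physical=[A,j,C,D,E,F,G,H], logical=[C,D,E,F,G,H,A,j]
After op 3 (replace(3, 'a')): offset=2, physical=[A,j,C,D,E,a,G,H], logical=[C,D,E,a,G,H,A,j]
After op 4 (swap(3, 5)): offset=2, physical=[A,j,C,D,E,H,G,a], logical=[C,D,E,H,G,a,A,j]
After op 5 (replace(0, 'l')): offset=2, physical=[A,j,l,D,E,H,G,a], logical=[l,D,E,H,G,a,A,j]
After op 6 (swap(5, 6)): offset=2, physical=[a,j,l,D,E,H,G,A], logical=[l,D,E,H,G,A,a,j]
After op 7 (swap(6, 5)): offset=2, physical=[A,j,l,D,E,H,G,a], logical=[l,D,E,H,G,a,A,j]
After op 8 (swap(3, 5)): offset=2, physical=[A,j,l,D,E,a,G,H], logical=[l,D,E,a,G,H,A,j]
After op 9 (rotate(+1)): offset=3, physical=[A,j,l,D,E,a,G,H], logical=[D,E,a,G,H,A,j,l]
After op 10 (replace(7, 'o')): offset=3, physical=[A,j,o,D,E,a,G,H], logical=[D,E,a,G,H,A,j,o]
After op 11 (replace(1, 'p')): offset=3, physical=[A,j,o,D,p,a,G,H], logical=[D,p,a,G,H,A,j,o]
After op 12 (swap(6, 4)): offset=3, physical=[A,H,o,D,p,a,G,j], logical=[D,p,a,G,j,A,H,o]

Answer: 3 D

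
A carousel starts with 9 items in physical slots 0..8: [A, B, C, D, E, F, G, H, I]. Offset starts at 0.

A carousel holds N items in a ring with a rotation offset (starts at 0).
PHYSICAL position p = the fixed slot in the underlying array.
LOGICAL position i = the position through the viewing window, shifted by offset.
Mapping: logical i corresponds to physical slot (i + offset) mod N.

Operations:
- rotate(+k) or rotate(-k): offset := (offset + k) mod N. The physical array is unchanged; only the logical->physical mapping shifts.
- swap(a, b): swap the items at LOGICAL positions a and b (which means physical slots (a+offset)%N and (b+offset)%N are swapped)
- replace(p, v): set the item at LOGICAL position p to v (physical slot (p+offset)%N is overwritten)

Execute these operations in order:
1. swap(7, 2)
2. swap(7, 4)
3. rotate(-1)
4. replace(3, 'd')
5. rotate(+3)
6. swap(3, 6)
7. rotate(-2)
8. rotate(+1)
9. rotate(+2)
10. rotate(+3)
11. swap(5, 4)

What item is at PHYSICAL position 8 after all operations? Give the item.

After op 1 (swap(7, 2)): offset=0, physical=[A,B,H,D,E,F,G,C,I], logical=[A,B,H,D,E,F,G,C,I]
After op 2 (swap(7, 4)): offset=0, physical=[A,B,H,D,C,F,G,E,I], logical=[A,B,H,D,C,F,G,E,I]
After op 3 (rotate(-1)): offset=8, physical=[A,B,H,D,C,F,G,E,I], logical=[I,A,B,H,D,C,F,G,E]
After op 4 (replace(3, 'd')): offset=8, physical=[A,B,d,D,C,F,G,E,I], logical=[I,A,B,d,D,C,F,G,E]
After op 5 (rotate(+3)): offset=2, physical=[A,B,d,D,C,F,G,E,I], logical=[d,D,C,F,G,E,I,A,B]
After op 6 (swap(3, 6)): offset=2, physical=[A,B,d,D,C,I,G,E,F], logical=[d,D,C,I,G,E,F,A,B]
After op 7 (rotate(-2)): offset=0, physical=[A,B,d,D,C,I,G,E,F], logical=[A,B,d,D,C,I,G,E,F]
After op 8 (rotate(+1)): offset=1, physical=[A,B,d,D,C,I,G,E,F], logical=[B,d,D,C,I,G,E,F,A]
After op 9 (rotate(+2)): offset=3, physical=[A,B,d,D,C,I,G,E,F], logical=[D,C,I,G,E,F,A,B,d]
After op 10 (rotate(+3)): offset=6, physical=[A,B,d,D,C,I,G,E,F], logical=[G,E,F,A,B,d,D,C,I]
After op 11 (swap(5, 4)): offset=6, physical=[A,d,B,D,C,I,G,E,F], logical=[G,E,F,A,d,B,D,C,I]

Answer: F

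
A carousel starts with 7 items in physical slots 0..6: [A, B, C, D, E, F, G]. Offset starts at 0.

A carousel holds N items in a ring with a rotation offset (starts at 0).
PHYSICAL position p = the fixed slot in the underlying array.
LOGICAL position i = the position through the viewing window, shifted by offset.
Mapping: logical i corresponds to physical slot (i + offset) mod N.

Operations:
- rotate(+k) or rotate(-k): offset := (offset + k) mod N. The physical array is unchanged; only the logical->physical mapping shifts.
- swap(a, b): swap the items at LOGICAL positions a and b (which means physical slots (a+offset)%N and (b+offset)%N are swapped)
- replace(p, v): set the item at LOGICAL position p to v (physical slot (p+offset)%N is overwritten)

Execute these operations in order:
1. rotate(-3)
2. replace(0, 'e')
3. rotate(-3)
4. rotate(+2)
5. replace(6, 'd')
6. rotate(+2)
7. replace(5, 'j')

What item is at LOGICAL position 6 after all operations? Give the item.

After op 1 (rotate(-3)): offset=4, physical=[A,B,C,D,E,F,G], logical=[E,F,G,A,B,C,D]
After op 2 (replace(0, 'e')): offset=4, physical=[A,B,C,D,e,F,G], logical=[e,F,G,A,B,C,D]
After op 3 (rotate(-3)): offset=1, physical=[A,B,C,D,e,F,G], logical=[B,C,D,e,F,G,A]
After op 4 (rotate(+2)): offset=3, physical=[A,B,C,D,e,F,G], logical=[D,e,F,G,A,B,C]
After op 5 (replace(6, 'd')): offset=3, physical=[A,B,d,D,e,F,G], logical=[D,e,F,G,A,B,d]
After op 6 (rotate(+2)): offset=5, physical=[A,B,d,D,e,F,G], logical=[F,G,A,B,d,D,e]
After op 7 (replace(5, 'j')): offset=5, physical=[A,B,d,j,e,F,G], logical=[F,G,A,B,d,j,e]

Answer: e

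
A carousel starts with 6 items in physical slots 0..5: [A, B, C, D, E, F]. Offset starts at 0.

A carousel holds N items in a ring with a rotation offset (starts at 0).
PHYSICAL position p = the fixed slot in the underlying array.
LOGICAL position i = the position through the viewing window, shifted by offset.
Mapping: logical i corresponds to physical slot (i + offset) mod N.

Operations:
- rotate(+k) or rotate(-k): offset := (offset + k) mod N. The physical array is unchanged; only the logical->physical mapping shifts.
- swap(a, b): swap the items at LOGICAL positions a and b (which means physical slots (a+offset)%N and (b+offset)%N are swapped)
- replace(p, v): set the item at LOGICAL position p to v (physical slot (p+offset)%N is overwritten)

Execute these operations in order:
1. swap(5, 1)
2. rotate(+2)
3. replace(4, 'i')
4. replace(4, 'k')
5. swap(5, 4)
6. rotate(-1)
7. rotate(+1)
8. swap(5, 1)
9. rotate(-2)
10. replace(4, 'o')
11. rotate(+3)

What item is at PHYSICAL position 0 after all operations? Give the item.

Answer: F

Derivation:
After op 1 (swap(5, 1)): offset=0, physical=[A,F,C,D,E,B], logical=[A,F,C,D,E,B]
After op 2 (rotate(+2)): offset=2, physical=[A,F,C,D,E,B], logical=[C,D,E,B,A,F]
After op 3 (replace(4, 'i')): offset=2, physical=[i,F,C,D,E,B], logical=[C,D,E,B,i,F]
After op 4 (replace(4, 'k')): offset=2, physical=[k,F,C,D,E,B], logical=[C,D,E,B,k,F]
After op 5 (swap(5, 4)): offset=2, physical=[F,k,C,D,E,B], logical=[C,D,E,B,F,k]
After op 6 (rotate(-1)): offset=1, physical=[F,k,C,D,E,B], logical=[k,C,D,E,B,F]
After op 7 (rotate(+1)): offset=2, physical=[F,k,C,D,E,B], logical=[C,D,E,B,F,k]
After op 8 (swap(5, 1)): offset=2, physical=[F,D,C,k,E,B], logical=[C,k,E,B,F,D]
After op 9 (rotate(-2)): offset=0, physical=[F,D,C,k,E,B], logical=[F,D,C,k,E,B]
After op 10 (replace(4, 'o')): offset=0, physical=[F,D,C,k,o,B], logical=[F,D,C,k,o,B]
After op 11 (rotate(+3)): offset=3, physical=[F,D,C,k,o,B], logical=[k,o,B,F,D,C]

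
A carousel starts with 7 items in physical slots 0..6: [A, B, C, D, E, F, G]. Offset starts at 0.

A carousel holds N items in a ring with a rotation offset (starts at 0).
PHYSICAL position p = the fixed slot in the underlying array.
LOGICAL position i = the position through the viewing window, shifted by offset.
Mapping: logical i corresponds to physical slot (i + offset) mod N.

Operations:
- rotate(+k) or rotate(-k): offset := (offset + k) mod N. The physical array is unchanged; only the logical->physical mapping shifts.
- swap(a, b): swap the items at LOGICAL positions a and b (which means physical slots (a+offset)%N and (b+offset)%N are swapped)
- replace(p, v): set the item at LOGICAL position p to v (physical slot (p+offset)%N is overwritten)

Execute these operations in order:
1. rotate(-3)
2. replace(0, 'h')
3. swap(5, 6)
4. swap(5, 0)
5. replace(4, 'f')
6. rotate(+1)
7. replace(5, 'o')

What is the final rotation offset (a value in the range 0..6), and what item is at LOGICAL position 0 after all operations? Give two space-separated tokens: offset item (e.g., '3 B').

After op 1 (rotate(-3)): offset=4, physical=[A,B,C,D,E,F,G], logical=[E,F,G,A,B,C,D]
After op 2 (replace(0, 'h')): offset=4, physical=[A,B,C,D,h,F,G], logical=[h,F,G,A,B,C,D]
After op 3 (swap(5, 6)): offset=4, physical=[A,B,D,C,h,F,G], logical=[h,F,G,A,B,D,C]
After op 4 (swap(5, 0)): offset=4, physical=[A,B,h,C,D,F,G], logical=[D,F,G,A,B,h,C]
After op 5 (replace(4, 'f')): offset=4, physical=[A,f,h,C,D,F,G], logical=[D,F,G,A,f,h,C]
After op 6 (rotate(+1)): offset=5, physical=[A,f,h,C,D,F,G], logical=[F,G,A,f,h,C,D]
After op 7 (replace(5, 'o')): offset=5, physical=[A,f,h,o,D,F,G], logical=[F,G,A,f,h,o,D]

Answer: 5 F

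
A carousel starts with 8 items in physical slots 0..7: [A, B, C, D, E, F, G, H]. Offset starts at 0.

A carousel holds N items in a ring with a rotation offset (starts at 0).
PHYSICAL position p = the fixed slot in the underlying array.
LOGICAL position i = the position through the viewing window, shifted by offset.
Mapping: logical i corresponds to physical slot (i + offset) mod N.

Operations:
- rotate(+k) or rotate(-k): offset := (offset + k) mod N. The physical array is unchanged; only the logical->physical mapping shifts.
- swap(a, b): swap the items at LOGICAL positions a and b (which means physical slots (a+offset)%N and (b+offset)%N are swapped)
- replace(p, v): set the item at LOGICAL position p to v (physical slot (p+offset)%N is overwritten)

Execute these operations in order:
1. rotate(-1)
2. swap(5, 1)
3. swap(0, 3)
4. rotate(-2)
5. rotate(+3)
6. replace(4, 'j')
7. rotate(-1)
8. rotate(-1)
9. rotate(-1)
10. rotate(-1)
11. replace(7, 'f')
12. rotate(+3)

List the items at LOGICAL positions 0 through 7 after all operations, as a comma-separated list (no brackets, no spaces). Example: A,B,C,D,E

After op 1 (rotate(-1)): offset=7, physical=[A,B,C,D,E,F,G,H], logical=[H,A,B,C,D,E,F,G]
After op 2 (swap(5, 1)): offset=7, physical=[E,B,C,D,A,F,G,H], logical=[H,E,B,C,D,A,F,G]
After op 3 (swap(0, 3)): offset=7, physical=[E,B,H,D,A,F,G,C], logical=[C,E,B,H,D,A,F,G]
After op 4 (rotate(-2)): offset=5, physical=[E,B,H,D,A,F,G,C], logical=[F,G,C,E,B,H,D,A]
After op 5 (rotate(+3)): offset=0, physical=[E,B,H,D,A,F,G,C], logical=[E,B,H,D,A,F,G,C]
After op 6 (replace(4, 'j')): offset=0, physical=[E,B,H,D,j,F,G,C], logical=[E,B,H,D,j,F,G,C]
After op 7 (rotate(-1)): offset=7, physical=[E,B,H,D,j,F,G,C], logical=[C,E,B,H,D,j,F,G]
After op 8 (rotate(-1)): offset=6, physical=[E,B,H,D,j,F,G,C], logical=[G,C,E,B,H,D,j,F]
After op 9 (rotate(-1)): offset=5, physical=[E,B,H,D,j,F,G,C], logical=[F,G,C,E,B,H,D,j]
After op 10 (rotate(-1)): offset=4, physical=[E,B,H,D,j,F,G,C], logical=[j,F,G,C,E,B,H,D]
After op 11 (replace(7, 'f')): offset=4, physical=[E,B,H,f,j,F,G,C], logical=[j,F,G,C,E,B,H,f]
After op 12 (rotate(+3)): offset=7, physical=[E,B,H,f,j,F,G,C], logical=[C,E,B,H,f,j,F,G]

Answer: C,E,B,H,f,j,F,G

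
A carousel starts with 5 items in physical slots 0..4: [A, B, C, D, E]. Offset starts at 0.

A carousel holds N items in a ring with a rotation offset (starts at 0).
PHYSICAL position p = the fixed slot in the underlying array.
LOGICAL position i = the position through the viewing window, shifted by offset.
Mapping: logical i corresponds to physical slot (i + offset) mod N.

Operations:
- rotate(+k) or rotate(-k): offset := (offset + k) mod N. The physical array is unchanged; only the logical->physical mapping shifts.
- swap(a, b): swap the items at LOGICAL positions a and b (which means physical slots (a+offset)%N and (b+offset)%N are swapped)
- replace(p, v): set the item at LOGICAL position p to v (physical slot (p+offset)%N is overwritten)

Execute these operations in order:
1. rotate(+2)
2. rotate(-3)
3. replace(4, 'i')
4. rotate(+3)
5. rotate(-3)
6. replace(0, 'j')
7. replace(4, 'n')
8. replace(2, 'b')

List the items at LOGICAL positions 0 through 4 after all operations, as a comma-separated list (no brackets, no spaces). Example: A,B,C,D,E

Answer: j,A,b,C,n

Derivation:
After op 1 (rotate(+2)): offset=2, physical=[A,B,C,D,E], logical=[C,D,E,A,B]
After op 2 (rotate(-3)): offset=4, physical=[A,B,C,D,E], logical=[E,A,B,C,D]
After op 3 (replace(4, 'i')): offset=4, physical=[A,B,C,i,E], logical=[E,A,B,C,i]
After op 4 (rotate(+3)): offset=2, physical=[A,B,C,i,E], logical=[C,i,E,A,B]
After op 5 (rotate(-3)): offset=4, physical=[A,B,C,i,E], logical=[E,A,B,C,i]
After op 6 (replace(0, 'j')): offset=4, physical=[A,B,C,i,j], logical=[j,A,B,C,i]
After op 7 (replace(4, 'n')): offset=4, physical=[A,B,C,n,j], logical=[j,A,B,C,n]
After op 8 (replace(2, 'b')): offset=4, physical=[A,b,C,n,j], logical=[j,A,b,C,n]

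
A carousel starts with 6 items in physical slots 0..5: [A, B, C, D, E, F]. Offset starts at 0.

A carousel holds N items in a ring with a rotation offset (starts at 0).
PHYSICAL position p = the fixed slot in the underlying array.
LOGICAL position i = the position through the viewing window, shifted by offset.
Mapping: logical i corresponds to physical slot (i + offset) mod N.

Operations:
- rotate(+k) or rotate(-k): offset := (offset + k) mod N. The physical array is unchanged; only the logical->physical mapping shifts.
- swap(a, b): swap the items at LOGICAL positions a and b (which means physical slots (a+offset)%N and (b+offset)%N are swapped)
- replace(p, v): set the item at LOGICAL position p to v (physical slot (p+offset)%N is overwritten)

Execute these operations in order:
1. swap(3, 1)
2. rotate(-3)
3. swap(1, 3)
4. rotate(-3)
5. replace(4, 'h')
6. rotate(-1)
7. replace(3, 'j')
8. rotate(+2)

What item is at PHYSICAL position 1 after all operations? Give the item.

After op 1 (swap(3, 1)): offset=0, physical=[A,D,C,B,E,F], logical=[A,D,C,B,E,F]
After op 2 (rotate(-3)): offset=3, physical=[A,D,C,B,E,F], logical=[B,E,F,A,D,C]
After op 3 (swap(1, 3)): offset=3, physical=[E,D,C,B,A,F], logical=[B,A,F,E,D,C]
After op 4 (rotate(-3)): offset=0, physical=[E,D,C,B,A,F], logical=[E,D,C,B,A,F]
After op 5 (replace(4, 'h')): offset=0, physical=[E,D,C,B,h,F], logical=[E,D,C,B,h,F]
After op 6 (rotate(-1)): offset=5, physical=[E,D,C,B,h,F], logical=[F,E,D,C,B,h]
After op 7 (replace(3, 'j')): offset=5, physical=[E,D,j,B,h,F], logical=[F,E,D,j,B,h]
After op 8 (rotate(+2)): offset=1, physical=[E,D,j,B,h,F], logical=[D,j,B,h,F,E]

Answer: D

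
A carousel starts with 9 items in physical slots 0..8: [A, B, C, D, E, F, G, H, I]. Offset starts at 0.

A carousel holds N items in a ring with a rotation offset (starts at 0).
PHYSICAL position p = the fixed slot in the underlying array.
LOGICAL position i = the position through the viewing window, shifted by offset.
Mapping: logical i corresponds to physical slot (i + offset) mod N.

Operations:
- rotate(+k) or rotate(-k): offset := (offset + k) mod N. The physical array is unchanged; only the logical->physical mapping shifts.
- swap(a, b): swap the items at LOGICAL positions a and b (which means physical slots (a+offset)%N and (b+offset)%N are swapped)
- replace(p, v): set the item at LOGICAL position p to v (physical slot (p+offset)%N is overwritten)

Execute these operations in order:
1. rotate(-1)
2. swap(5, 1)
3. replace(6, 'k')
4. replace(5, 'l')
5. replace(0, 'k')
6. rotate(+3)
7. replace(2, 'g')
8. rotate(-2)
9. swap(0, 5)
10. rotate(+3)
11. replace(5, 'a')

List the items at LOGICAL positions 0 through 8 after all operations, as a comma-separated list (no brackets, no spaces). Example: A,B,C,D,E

After op 1 (rotate(-1)): offset=8, physical=[A,B,C,D,E,F,G,H,I], logical=[I,A,B,C,D,E,F,G,H]
After op 2 (swap(5, 1)): offset=8, physical=[E,B,C,D,A,F,G,H,I], logical=[I,E,B,C,D,A,F,G,H]
After op 3 (replace(6, 'k')): offset=8, physical=[E,B,C,D,A,k,G,H,I], logical=[I,E,B,C,D,A,k,G,H]
After op 4 (replace(5, 'l')): offset=8, physical=[E,B,C,D,l,k,G,H,I], logical=[I,E,B,C,D,l,k,G,H]
After op 5 (replace(0, 'k')): offset=8, physical=[E,B,C,D,l,k,G,H,k], logical=[k,E,B,C,D,l,k,G,H]
After op 6 (rotate(+3)): offset=2, physical=[E,B,C,D,l,k,G,H,k], logical=[C,D,l,k,G,H,k,E,B]
After op 7 (replace(2, 'g')): offset=2, physical=[E,B,C,D,g,k,G,H,k], logical=[C,D,g,k,G,H,k,E,B]
After op 8 (rotate(-2)): offset=0, physical=[E,B,C,D,g,k,G,H,k], logical=[E,B,C,D,g,k,G,H,k]
After op 9 (swap(0, 5)): offset=0, physical=[k,B,C,D,g,E,G,H,k], logical=[k,B,C,D,g,E,G,H,k]
After op 10 (rotate(+3)): offset=3, physical=[k,B,C,D,g,E,G,H,k], logical=[D,g,E,G,H,k,k,B,C]
After op 11 (replace(5, 'a')): offset=3, physical=[k,B,C,D,g,E,G,H,a], logical=[D,g,E,G,H,a,k,B,C]

Answer: D,g,E,G,H,a,k,B,C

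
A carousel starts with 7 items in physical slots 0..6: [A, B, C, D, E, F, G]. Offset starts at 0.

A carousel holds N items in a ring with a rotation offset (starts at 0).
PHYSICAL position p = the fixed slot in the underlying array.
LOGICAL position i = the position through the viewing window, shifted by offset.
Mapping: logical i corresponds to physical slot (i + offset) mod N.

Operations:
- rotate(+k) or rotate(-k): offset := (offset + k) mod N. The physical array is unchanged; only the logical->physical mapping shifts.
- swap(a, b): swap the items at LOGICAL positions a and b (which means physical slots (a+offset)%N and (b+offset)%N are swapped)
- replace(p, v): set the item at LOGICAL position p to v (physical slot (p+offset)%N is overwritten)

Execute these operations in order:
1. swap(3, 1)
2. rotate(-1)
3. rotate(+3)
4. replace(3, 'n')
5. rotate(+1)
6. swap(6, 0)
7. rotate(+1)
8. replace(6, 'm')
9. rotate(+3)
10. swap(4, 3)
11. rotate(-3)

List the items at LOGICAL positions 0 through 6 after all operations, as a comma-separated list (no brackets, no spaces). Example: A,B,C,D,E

After op 1 (swap(3, 1)): offset=0, physical=[A,D,C,B,E,F,G], logical=[A,D,C,B,E,F,G]
After op 2 (rotate(-1)): offset=6, physical=[A,D,C,B,E,F,G], logical=[G,A,D,C,B,E,F]
After op 3 (rotate(+3)): offset=2, physical=[A,D,C,B,E,F,G], logical=[C,B,E,F,G,A,D]
After op 4 (replace(3, 'n')): offset=2, physical=[A,D,C,B,E,n,G], logical=[C,B,E,n,G,A,D]
After op 5 (rotate(+1)): offset=3, physical=[A,D,C,B,E,n,G], logical=[B,E,n,G,A,D,C]
After op 6 (swap(6, 0)): offset=3, physical=[A,D,B,C,E,n,G], logical=[C,E,n,G,A,D,B]
After op 7 (rotate(+1)): offset=4, physical=[A,D,B,C,E,n,G], logical=[E,n,G,A,D,B,C]
After op 8 (replace(6, 'm')): offset=4, physical=[A,D,B,m,E,n,G], logical=[E,n,G,A,D,B,m]
After op 9 (rotate(+3)): offset=0, physical=[A,D,B,m,E,n,G], logical=[A,D,B,m,E,n,G]
After op 10 (swap(4, 3)): offset=0, physical=[A,D,B,E,m,n,G], logical=[A,D,B,E,m,n,G]
After op 11 (rotate(-3)): offset=4, physical=[A,D,B,E,m,n,G], logical=[m,n,G,A,D,B,E]

Answer: m,n,G,A,D,B,E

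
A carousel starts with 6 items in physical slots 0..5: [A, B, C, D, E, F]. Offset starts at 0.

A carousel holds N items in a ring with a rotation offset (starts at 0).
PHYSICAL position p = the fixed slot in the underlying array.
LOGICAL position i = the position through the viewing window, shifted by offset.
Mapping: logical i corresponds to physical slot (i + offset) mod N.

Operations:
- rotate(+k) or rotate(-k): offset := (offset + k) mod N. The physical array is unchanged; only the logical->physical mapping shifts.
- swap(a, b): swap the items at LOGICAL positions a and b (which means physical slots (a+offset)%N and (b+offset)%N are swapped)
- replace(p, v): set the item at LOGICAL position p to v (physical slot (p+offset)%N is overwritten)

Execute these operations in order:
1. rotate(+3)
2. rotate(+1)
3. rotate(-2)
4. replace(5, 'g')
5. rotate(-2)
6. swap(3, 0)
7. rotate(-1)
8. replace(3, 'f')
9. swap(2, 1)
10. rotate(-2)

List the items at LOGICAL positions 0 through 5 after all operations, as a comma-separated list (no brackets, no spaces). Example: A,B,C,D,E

Answer: A,E,F,g,D,f

Derivation:
After op 1 (rotate(+3)): offset=3, physical=[A,B,C,D,E,F], logical=[D,E,F,A,B,C]
After op 2 (rotate(+1)): offset=4, physical=[A,B,C,D,E,F], logical=[E,F,A,B,C,D]
After op 3 (rotate(-2)): offset=2, physical=[A,B,C,D,E,F], logical=[C,D,E,F,A,B]
After op 4 (replace(5, 'g')): offset=2, physical=[A,g,C,D,E,F], logical=[C,D,E,F,A,g]
After op 5 (rotate(-2)): offset=0, physical=[A,g,C,D,E,F], logical=[A,g,C,D,E,F]
After op 6 (swap(3, 0)): offset=0, physical=[D,g,C,A,E,F], logical=[D,g,C,A,E,F]
After op 7 (rotate(-1)): offset=5, physical=[D,g,C,A,E,F], logical=[F,D,g,C,A,E]
After op 8 (replace(3, 'f')): offset=5, physical=[D,g,f,A,E,F], logical=[F,D,g,f,A,E]
After op 9 (swap(2, 1)): offset=5, physical=[g,D,f,A,E,F], logical=[F,g,D,f,A,E]
After op 10 (rotate(-2)): offset=3, physical=[g,D,f,A,E,F], logical=[A,E,F,g,D,f]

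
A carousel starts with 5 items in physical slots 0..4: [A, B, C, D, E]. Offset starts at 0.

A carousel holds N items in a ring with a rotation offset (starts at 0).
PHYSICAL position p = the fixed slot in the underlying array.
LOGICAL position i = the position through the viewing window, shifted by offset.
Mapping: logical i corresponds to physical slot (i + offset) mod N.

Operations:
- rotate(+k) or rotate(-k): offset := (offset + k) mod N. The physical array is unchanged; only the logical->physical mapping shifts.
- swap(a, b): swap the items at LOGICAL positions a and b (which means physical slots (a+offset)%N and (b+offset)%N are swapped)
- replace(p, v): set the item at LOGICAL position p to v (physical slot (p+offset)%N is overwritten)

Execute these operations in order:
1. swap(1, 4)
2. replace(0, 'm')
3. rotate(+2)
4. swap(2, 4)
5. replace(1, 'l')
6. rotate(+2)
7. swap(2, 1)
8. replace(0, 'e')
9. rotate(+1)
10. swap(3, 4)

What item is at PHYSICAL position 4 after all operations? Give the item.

Answer: l

Derivation:
After op 1 (swap(1, 4)): offset=0, physical=[A,E,C,D,B], logical=[A,E,C,D,B]
After op 2 (replace(0, 'm')): offset=0, physical=[m,E,C,D,B], logical=[m,E,C,D,B]
After op 3 (rotate(+2)): offset=2, physical=[m,E,C,D,B], logical=[C,D,B,m,E]
After op 4 (swap(2, 4)): offset=2, physical=[m,B,C,D,E], logical=[C,D,E,m,B]
After op 5 (replace(1, 'l')): offset=2, physical=[m,B,C,l,E], logical=[C,l,E,m,B]
After op 6 (rotate(+2)): offset=4, physical=[m,B,C,l,E], logical=[E,m,B,C,l]
After op 7 (swap(2, 1)): offset=4, physical=[B,m,C,l,E], logical=[E,B,m,C,l]
After op 8 (replace(0, 'e')): offset=4, physical=[B,m,C,l,e], logical=[e,B,m,C,l]
After op 9 (rotate(+1)): offset=0, physical=[B,m,C,l,e], logical=[B,m,C,l,e]
After op 10 (swap(3, 4)): offset=0, physical=[B,m,C,e,l], logical=[B,m,C,e,l]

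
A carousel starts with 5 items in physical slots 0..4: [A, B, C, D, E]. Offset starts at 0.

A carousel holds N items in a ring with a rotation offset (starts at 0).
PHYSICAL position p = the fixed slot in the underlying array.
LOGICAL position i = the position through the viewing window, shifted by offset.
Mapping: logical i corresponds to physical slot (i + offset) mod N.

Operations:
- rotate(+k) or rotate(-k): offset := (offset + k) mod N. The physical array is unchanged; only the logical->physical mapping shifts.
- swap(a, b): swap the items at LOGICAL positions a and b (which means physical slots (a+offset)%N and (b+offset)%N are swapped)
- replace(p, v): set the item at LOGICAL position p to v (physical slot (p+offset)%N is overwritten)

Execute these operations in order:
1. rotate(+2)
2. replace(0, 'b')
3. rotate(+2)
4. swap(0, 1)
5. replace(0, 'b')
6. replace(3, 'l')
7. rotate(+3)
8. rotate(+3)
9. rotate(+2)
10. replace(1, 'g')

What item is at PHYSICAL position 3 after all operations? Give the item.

Answer: g

Derivation:
After op 1 (rotate(+2)): offset=2, physical=[A,B,C,D,E], logical=[C,D,E,A,B]
After op 2 (replace(0, 'b')): offset=2, physical=[A,B,b,D,E], logical=[b,D,E,A,B]
After op 3 (rotate(+2)): offset=4, physical=[A,B,b,D,E], logical=[E,A,B,b,D]
After op 4 (swap(0, 1)): offset=4, physical=[E,B,b,D,A], logical=[A,E,B,b,D]
After op 5 (replace(0, 'b')): offset=4, physical=[E,B,b,D,b], logical=[b,E,B,b,D]
After op 6 (replace(3, 'l')): offset=4, physical=[E,B,l,D,b], logical=[b,E,B,l,D]
After op 7 (rotate(+3)): offset=2, physical=[E,B,l,D,b], logical=[l,D,b,E,B]
After op 8 (rotate(+3)): offset=0, physical=[E,B,l,D,b], logical=[E,B,l,D,b]
After op 9 (rotate(+2)): offset=2, physical=[E,B,l,D,b], logical=[l,D,b,E,B]
After op 10 (replace(1, 'g')): offset=2, physical=[E,B,l,g,b], logical=[l,g,b,E,B]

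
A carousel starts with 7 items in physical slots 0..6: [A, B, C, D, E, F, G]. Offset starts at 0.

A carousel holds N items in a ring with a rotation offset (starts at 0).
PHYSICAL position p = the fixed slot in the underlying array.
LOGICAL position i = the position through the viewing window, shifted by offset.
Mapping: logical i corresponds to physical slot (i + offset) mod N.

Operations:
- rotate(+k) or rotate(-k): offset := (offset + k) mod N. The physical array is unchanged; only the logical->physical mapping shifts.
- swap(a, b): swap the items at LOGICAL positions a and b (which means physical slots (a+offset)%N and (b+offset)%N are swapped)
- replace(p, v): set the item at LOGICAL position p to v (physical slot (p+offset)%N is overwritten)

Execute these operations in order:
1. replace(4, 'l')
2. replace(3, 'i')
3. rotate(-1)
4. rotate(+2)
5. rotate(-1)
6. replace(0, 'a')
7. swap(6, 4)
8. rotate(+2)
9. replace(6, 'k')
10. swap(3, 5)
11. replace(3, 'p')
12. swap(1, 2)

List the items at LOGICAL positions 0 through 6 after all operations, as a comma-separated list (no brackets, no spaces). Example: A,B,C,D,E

Answer: C,G,i,p,l,F,k

Derivation:
After op 1 (replace(4, 'l')): offset=0, physical=[A,B,C,D,l,F,G], logical=[A,B,C,D,l,F,G]
After op 2 (replace(3, 'i')): offset=0, physical=[A,B,C,i,l,F,G], logical=[A,B,C,i,l,F,G]
After op 3 (rotate(-1)): offset=6, physical=[A,B,C,i,l,F,G], logical=[G,A,B,C,i,l,F]
After op 4 (rotate(+2)): offset=1, physical=[A,B,C,i,l,F,G], logical=[B,C,i,l,F,G,A]
After op 5 (rotate(-1)): offset=0, physical=[A,B,C,i,l,F,G], logical=[A,B,C,i,l,F,G]
After op 6 (replace(0, 'a')): offset=0, physical=[a,B,C,i,l,F,G], logical=[a,B,C,i,l,F,G]
After op 7 (swap(6, 4)): offset=0, physical=[a,B,C,i,G,F,l], logical=[a,B,C,i,G,F,l]
After op 8 (rotate(+2)): offset=2, physical=[a,B,C,i,G,F,l], logical=[C,i,G,F,l,a,B]
After op 9 (replace(6, 'k')): offset=2, physical=[a,k,C,i,G,F,l], logical=[C,i,G,F,l,a,k]
After op 10 (swap(3, 5)): offset=2, physical=[F,k,C,i,G,a,l], logical=[C,i,G,a,l,F,k]
After op 11 (replace(3, 'p')): offset=2, physical=[F,k,C,i,G,p,l], logical=[C,i,G,p,l,F,k]
After op 12 (swap(1, 2)): offset=2, physical=[F,k,C,G,i,p,l], logical=[C,G,i,p,l,F,k]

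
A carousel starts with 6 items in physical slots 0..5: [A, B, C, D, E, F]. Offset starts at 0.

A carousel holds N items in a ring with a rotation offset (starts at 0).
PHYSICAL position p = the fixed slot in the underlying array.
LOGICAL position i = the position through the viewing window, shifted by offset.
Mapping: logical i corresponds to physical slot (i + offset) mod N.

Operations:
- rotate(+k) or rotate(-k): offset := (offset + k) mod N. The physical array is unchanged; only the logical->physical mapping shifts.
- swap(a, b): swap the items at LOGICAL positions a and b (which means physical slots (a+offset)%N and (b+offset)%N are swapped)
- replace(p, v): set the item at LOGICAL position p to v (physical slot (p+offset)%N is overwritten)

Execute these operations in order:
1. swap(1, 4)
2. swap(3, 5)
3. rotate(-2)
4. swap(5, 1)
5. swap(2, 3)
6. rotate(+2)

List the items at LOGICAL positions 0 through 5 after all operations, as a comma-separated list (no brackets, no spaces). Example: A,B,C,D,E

Answer: E,A,C,D,B,F

Derivation:
After op 1 (swap(1, 4)): offset=0, physical=[A,E,C,D,B,F], logical=[A,E,C,D,B,F]
After op 2 (swap(3, 5)): offset=0, physical=[A,E,C,F,B,D], logical=[A,E,C,F,B,D]
After op 3 (rotate(-2)): offset=4, physical=[A,E,C,F,B,D], logical=[B,D,A,E,C,F]
After op 4 (swap(5, 1)): offset=4, physical=[A,E,C,D,B,F], logical=[B,F,A,E,C,D]
After op 5 (swap(2, 3)): offset=4, physical=[E,A,C,D,B,F], logical=[B,F,E,A,C,D]
After op 6 (rotate(+2)): offset=0, physical=[E,A,C,D,B,F], logical=[E,A,C,D,B,F]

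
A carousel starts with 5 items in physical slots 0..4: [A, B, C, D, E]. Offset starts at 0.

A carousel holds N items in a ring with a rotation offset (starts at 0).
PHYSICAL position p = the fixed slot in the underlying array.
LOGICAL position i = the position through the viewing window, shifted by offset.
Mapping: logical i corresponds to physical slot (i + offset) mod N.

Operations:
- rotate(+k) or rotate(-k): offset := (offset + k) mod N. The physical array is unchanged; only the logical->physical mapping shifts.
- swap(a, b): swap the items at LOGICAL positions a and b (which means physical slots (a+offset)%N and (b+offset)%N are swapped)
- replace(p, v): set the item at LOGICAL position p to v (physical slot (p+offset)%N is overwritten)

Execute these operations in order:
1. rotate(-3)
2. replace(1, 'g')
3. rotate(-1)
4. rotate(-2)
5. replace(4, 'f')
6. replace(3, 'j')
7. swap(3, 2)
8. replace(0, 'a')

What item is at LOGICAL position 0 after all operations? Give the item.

After op 1 (rotate(-3)): offset=2, physical=[A,B,C,D,E], logical=[C,D,E,A,B]
After op 2 (replace(1, 'g')): offset=2, physical=[A,B,C,g,E], logical=[C,g,E,A,B]
After op 3 (rotate(-1)): offset=1, physical=[A,B,C,g,E], logical=[B,C,g,E,A]
After op 4 (rotate(-2)): offset=4, physical=[A,B,C,g,E], logical=[E,A,B,C,g]
After op 5 (replace(4, 'f')): offset=4, physical=[A,B,C,f,E], logical=[E,A,B,C,f]
After op 6 (replace(3, 'j')): offset=4, physical=[A,B,j,f,E], logical=[E,A,B,j,f]
After op 7 (swap(3, 2)): offset=4, physical=[A,j,B,f,E], logical=[E,A,j,B,f]
After op 8 (replace(0, 'a')): offset=4, physical=[A,j,B,f,a], logical=[a,A,j,B,f]

Answer: a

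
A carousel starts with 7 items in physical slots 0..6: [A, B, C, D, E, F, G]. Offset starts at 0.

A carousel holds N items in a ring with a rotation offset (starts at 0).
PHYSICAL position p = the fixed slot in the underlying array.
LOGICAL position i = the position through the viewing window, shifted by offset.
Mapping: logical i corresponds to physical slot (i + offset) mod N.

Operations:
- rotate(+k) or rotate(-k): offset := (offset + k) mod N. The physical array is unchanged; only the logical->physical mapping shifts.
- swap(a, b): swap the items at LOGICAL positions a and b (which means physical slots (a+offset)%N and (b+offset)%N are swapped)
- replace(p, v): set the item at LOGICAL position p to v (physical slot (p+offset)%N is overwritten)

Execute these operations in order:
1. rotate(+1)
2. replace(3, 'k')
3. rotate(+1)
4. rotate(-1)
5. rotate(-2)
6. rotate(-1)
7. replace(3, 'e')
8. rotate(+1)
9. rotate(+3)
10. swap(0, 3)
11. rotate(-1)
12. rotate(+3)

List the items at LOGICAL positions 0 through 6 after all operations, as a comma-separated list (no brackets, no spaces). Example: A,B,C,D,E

After op 1 (rotate(+1)): offset=1, physical=[A,B,C,D,E,F,G], logical=[B,C,D,E,F,G,A]
After op 2 (replace(3, 'k')): offset=1, physical=[A,B,C,D,k,F,G], logical=[B,C,D,k,F,G,A]
After op 3 (rotate(+1)): offset=2, physical=[A,B,C,D,k,F,G], logical=[C,D,k,F,G,A,B]
After op 4 (rotate(-1)): offset=1, physical=[A,B,C,D,k,F,G], logical=[B,C,D,k,F,G,A]
After op 5 (rotate(-2)): offset=6, physical=[A,B,C,D,k,F,G], logical=[G,A,B,C,D,k,F]
After op 6 (rotate(-1)): offset=5, physical=[A,B,C,D,k,F,G], logical=[F,G,A,B,C,D,k]
After op 7 (replace(3, 'e')): offset=5, physical=[A,e,C,D,k,F,G], logical=[F,G,A,e,C,D,k]
After op 8 (rotate(+1)): offset=6, physical=[A,e,C,D,k,F,G], logical=[G,A,e,C,D,k,F]
After op 9 (rotate(+3)): offset=2, physical=[A,e,C,D,k,F,G], logical=[C,D,k,F,G,A,e]
After op 10 (swap(0, 3)): offset=2, physical=[A,e,F,D,k,C,G], logical=[F,D,k,C,G,A,e]
After op 11 (rotate(-1)): offset=1, physical=[A,e,F,D,k,C,G], logical=[e,F,D,k,C,G,A]
After op 12 (rotate(+3)): offset=4, physical=[A,e,F,D,k,C,G], logical=[k,C,G,A,e,F,D]

Answer: k,C,G,A,e,F,D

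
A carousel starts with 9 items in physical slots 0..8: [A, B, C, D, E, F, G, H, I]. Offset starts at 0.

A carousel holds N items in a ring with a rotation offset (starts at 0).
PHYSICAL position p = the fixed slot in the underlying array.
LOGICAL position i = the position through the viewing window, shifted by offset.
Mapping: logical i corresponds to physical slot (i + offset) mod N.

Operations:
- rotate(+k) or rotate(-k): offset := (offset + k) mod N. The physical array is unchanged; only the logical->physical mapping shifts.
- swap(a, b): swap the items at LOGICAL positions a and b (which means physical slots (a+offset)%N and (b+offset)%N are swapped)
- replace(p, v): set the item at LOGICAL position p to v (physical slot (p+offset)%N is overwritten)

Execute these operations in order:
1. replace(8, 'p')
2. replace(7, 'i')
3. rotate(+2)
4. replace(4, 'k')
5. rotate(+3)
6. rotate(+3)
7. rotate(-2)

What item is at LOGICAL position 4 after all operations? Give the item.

After op 1 (replace(8, 'p')): offset=0, physical=[A,B,C,D,E,F,G,H,p], logical=[A,B,C,D,E,F,G,H,p]
After op 2 (replace(7, 'i')): offset=0, physical=[A,B,C,D,E,F,G,i,p], logical=[A,B,C,D,E,F,G,i,p]
After op 3 (rotate(+2)): offset=2, physical=[A,B,C,D,E,F,G,i,p], logical=[C,D,E,F,G,i,p,A,B]
After op 4 (replace(4, 'k')): offset=2, physical=[A,B,C,D,E,F,k,i,p], logical=[C,D,E,F,k,i,p,A,B]
After op 5 (rotate(+3)): offset=5, physical=[A,B,C,D,E,F,k,i,p], logical=[F,k,i,p,A,B,C,D,E]
After op 6 (rotate(+3)): offset=8, physical=[A,B,C,D,E,F,k,i,p], logical=[p,A,B,C,D,E,F,k,i]
After op 7 (rotate(-2)): offset=6, physical=[A,B,C,D,E,F,k,i,p], logical=[k,i,p,A,B,C,D,E,F]

Answer: B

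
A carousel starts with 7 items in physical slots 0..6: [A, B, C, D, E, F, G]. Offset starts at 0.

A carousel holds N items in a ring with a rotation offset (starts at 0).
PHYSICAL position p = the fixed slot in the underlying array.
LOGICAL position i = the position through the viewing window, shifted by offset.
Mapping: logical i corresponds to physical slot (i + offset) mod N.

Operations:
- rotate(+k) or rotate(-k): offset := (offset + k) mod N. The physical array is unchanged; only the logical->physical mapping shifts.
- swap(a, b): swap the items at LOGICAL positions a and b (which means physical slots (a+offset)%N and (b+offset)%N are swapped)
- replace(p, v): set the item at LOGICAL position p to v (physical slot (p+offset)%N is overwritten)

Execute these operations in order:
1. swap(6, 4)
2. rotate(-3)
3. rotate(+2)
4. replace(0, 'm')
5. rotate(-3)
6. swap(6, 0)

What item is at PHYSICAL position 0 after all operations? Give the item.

After op 1 (swap(6, 4)): offset=0, physical=[A,B,C,D,G,F,E], logical=[A,B,C,D,G,F,E]
After op 2 (rotate(-3)): offset=4, physical=[A,B,C,D,G,F,E], logical=[G,F,E,A,B,C,D]
After op 3 (rotate(+2)): offset=6, physical=[A,B,C,D,G,F,E], logical=[E,A,B,C,D,G,F]
After op 4 (replace(0, 'm')): offset=6, physical=[A,B,C,D,G,F,m], logical=[m,A,B,C,D,G,F]
After op 5 (rotate(-3)): offset=3, physical=[A,B,C,D,G,F,m], logical=[D,G,F,m,A,B,C]
After op 6 (swap(6, 0)): offset=3, physical=[A,B,D,C,G,F,m], logical=[C,G,F,m,A,B,D]

Answer: A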